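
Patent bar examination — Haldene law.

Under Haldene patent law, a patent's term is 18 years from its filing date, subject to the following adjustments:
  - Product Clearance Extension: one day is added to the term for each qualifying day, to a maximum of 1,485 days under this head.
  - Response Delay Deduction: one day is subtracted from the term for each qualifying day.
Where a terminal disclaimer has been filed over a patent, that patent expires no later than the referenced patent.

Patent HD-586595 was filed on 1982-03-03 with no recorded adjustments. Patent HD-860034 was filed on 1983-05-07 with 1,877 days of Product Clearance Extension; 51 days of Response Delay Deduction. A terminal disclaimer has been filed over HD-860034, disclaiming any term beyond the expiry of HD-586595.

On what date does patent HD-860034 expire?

2000-03-03

Natural term of HD-860034:
  Base: filing + 18 years → 7 May 2001.
  Product Clearance Extension: 1877 days claimed exceeds the 1485-day cap, so +1485 days → 31 May 2005.
  Response Delay Deduction: −51 days → 10 April 2005.
Expiry of referenced patent HD-586595:
  Base: filing + 18 years → 3 March 2000.
Terminal disclaimer: HD-860034 expires on the earlier of 10 April 2005 and 3 March 2000.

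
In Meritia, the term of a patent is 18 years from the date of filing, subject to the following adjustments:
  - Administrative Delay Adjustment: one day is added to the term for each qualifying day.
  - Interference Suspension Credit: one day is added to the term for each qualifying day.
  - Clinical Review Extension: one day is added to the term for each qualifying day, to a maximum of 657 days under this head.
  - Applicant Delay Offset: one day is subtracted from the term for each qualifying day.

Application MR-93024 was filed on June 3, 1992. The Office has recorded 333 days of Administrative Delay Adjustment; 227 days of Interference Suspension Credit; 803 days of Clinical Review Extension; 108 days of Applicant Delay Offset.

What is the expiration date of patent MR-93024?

June 16, 2013

Base term: filing date + 18 years → 3 June 2010.
Administrative Delay Adjustment: +333 days → 2 May 2011.
Interference Suspension Credit: +227 days → 15 December 2011.
Clinical Review Extension: 803 days claimed exceeds the 657-day cap, so +657 days → 2 October 2013.
Applicant Delay Offset: −108 days → 16 June 2013.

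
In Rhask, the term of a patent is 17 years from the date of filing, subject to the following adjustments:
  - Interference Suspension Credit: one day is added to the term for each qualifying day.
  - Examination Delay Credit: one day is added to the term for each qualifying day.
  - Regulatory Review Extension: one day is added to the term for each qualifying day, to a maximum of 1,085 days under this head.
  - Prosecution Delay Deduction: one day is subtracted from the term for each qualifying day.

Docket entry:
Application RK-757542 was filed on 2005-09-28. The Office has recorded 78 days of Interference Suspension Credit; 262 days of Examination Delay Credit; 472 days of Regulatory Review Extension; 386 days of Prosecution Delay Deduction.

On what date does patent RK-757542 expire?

Base term: filing date + 17 years → 28 September 2022.
Interference Suspension Credit: +78 days → 15 December 2022.
Examination Delay Credit: +262 days → 3 September 2023.
Regulatory Review Extension: 472 days (within the 1085-day cap) → +472 days → 18 December 2024.
Prosecution Delay Deduction: −386 days → 28 November 2023.

November 28, 2023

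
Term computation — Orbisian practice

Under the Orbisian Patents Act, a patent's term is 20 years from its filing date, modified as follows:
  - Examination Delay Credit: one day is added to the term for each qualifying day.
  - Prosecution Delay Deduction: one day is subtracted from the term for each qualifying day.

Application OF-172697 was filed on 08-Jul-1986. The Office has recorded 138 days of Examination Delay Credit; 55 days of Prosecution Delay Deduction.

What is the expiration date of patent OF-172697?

Base term: filing date + 20 years → 8 July 2006.
Examination Delay Credit: +138 days → 23 November 2006.
Prosecution Delay Deduction: −55 days → 29 September 2006.

September 29, 2006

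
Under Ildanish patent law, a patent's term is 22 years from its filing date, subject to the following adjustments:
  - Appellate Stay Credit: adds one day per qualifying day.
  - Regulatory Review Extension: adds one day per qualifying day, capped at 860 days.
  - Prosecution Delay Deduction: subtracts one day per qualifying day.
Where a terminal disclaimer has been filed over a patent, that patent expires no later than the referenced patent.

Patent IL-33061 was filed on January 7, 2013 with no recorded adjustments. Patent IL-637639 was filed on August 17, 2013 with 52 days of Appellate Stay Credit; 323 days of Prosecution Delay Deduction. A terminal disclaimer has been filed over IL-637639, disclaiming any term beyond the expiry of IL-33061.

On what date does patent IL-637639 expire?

2034-11-19

Natural term of IL-637639:
  Base: filing + 22 years → 17 August 2035.
  Appellate Stay Credit: +52 days → 8 October 2035.
  Prosecution Delay Deduction: −323 days → 19 November 2034.
Expiry of referenced patent IL-33061:
  Base: filing + 22 years → 7 January 2035.
Terminal disclaimer: IL-637639 expires on the earlier of 19 November 2034 and 7 January 2035.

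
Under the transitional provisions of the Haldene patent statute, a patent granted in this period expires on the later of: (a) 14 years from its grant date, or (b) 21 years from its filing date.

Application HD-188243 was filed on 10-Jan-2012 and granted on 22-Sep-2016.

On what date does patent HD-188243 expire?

January 10, 2033

(a) grant + 14 years → 22 September 2030.
(b) filing + 21 years → 10 January 2033.
Later of the two: 10 January 2033.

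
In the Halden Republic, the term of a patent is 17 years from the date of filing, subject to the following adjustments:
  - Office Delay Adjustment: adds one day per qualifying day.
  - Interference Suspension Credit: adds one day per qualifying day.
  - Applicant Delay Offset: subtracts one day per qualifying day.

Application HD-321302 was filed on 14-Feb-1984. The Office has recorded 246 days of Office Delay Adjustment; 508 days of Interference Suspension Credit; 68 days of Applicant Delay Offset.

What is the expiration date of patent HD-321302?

Base term: filing date + 17 years → 14 February 2001.
Office Delay Adjustment: +246 days → 18 October 2001.
Interference Suspension Credit: +508 days → 10 March 2003.
Applicant Delay Offset: −68 days → 1 January 2003.

2003-01-01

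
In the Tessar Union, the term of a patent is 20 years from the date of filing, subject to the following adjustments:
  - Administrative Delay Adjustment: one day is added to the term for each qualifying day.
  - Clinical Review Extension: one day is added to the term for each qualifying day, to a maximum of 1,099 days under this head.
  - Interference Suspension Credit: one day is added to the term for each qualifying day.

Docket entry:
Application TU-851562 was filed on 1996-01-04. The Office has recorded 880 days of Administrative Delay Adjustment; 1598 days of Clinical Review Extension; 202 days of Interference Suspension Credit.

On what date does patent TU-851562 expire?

December 24, 2021

Base term: filing date + 20 years → 4 January 2016.
Administrative Delay Adjustment: +880 days → 2 June 2018.
Clinical Review Extension: 1598 days claimed exceeds the 1099-day cap, so +1099 days → 5 June 2021.
Interference Suspension Credit: +202 days → 24 December 2021.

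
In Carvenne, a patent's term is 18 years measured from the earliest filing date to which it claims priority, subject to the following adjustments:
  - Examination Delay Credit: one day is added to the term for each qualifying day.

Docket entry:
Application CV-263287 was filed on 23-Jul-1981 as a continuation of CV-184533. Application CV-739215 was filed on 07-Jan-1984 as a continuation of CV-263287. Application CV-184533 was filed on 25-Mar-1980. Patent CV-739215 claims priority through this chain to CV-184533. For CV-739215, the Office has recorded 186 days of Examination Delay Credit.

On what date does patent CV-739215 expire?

Earliest priority filing: 25 March 1980.
Base term: 25 March 1980 + 18 years → 25 March 1998.
Examination Delay Credit: +186 days → 27 September 1998.

1998-09-27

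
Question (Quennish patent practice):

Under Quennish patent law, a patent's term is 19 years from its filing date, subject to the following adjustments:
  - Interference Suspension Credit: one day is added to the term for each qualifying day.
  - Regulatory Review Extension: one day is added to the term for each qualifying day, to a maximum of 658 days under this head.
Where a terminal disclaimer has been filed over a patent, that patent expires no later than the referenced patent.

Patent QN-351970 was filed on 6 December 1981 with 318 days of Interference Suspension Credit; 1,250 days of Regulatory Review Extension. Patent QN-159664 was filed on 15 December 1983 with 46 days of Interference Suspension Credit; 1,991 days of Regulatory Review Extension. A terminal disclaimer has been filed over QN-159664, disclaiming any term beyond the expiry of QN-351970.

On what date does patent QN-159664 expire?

Natural term of QN-159664:
  Base: filing + 19 years → 15 December 2002.
  Interference Suspension Credit: +46 days → 30 January 2003.
  Regulatory Review Extension: 1991 days claimed exceeds the 658-day cap, so +658 days → 18 November 2004.
Expiry of referenced patent QN-351970:
  Base: filing + 19 years → 6 December 2000.
  Interference Suspension Credit: +318 days → 20 October 2001.
  Regulatory Review Extension: 1250 days claimed exceeds the 658-day cap, so +658 days → 9 August 2003.
Terminal disclaimer: QN-159664 expires on the earlier of 18 November 2004 and 9 August 2003.

2003-08-09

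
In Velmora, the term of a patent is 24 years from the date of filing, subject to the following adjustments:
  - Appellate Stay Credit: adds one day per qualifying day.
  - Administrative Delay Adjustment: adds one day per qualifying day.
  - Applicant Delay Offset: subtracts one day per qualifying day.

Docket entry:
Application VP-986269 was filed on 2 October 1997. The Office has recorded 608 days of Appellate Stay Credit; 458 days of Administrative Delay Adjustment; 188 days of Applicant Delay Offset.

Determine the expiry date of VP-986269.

Base term: filing date + 24 years → 2 October 2021.
Appellate Stay Credit: +608 days → 2 June 2023.
Administrative Delay Adjustment: +458 days → 2 September 2024.
Applicant Delay Offset: −188 days → 27 February 2024.

February 27, 2024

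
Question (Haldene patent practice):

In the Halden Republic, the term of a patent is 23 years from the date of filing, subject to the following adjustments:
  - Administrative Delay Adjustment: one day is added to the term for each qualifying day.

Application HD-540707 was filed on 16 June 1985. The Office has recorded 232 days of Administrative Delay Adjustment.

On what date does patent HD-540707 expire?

Base term: filing date + 23 years → 16 June 2008.
Administrative Delay Adjustment: +232 days → 3 February 2009.

2009-02-03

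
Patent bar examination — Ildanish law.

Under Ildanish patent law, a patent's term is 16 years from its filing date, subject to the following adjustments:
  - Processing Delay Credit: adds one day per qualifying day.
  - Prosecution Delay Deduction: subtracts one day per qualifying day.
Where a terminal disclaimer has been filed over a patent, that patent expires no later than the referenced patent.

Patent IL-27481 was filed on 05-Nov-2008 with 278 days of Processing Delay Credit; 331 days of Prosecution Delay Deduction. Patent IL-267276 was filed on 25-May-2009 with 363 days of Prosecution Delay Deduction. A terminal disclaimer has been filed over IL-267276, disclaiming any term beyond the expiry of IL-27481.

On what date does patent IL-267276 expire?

2024-05-27

Natural term of IL-267276:
  Base: filing + 16 years → 25 May 2025.
  Prosecution Delay Deduction: −363 days → 27 May 2024.
Expiry of referenced patent IL-27481:
  Base: filing + 16 years → 5 November 2024.
  Processing Delay Credit: +278 days → 10 August 2025.
  Prosecution Delay Deduction: −331 days → 13 September 2024.
Terminal disclaimer: IL-267276 expires on the earlier of 27 May 2024 and 13 September 2024.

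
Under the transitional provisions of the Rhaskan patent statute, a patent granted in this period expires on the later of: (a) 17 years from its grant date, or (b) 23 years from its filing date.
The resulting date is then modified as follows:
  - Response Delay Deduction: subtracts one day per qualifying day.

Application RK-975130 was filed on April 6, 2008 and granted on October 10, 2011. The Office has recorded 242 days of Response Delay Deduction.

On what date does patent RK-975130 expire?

August 7, 2030

(a) grant + 17 years → 10 October 2028.
(b) filing + 23 years → 6 April 2031.
Later of the two: 6 April 2031.
Response Delay Deduction: −242 days → 7 August 2030.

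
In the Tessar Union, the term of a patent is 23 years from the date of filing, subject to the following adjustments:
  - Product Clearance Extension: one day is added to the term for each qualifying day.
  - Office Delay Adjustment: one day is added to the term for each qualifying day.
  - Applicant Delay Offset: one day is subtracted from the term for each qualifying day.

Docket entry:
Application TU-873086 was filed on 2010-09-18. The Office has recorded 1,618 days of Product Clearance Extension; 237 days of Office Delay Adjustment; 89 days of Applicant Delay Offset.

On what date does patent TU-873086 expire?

Base term: filing date + 23 years → 18 September 2033.
Product Clearance Extension: +1618 days → 22 February 2038.
Office Delay Adjustment: +237 days → 17 October 2038.
Applicant Delay Offset: −89 days → 20 July 2038.

2038-07-20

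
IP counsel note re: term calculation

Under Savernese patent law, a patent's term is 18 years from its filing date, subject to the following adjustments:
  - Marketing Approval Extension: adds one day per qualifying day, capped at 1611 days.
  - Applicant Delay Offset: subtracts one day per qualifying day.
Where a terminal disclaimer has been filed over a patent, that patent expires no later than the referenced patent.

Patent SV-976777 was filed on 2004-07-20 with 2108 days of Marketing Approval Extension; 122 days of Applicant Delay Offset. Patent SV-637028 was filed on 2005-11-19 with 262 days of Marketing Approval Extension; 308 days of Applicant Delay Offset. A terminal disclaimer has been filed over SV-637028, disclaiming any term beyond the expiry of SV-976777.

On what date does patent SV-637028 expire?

Natural term of SV-637028:
  Base: filing + 18 years → 19 November 2023.
  Marketing Approval Extension: 262 days (within the 1611-day cap) → +262 days → 7 August 2024.
  Applicant Delay Offset: −308 days → 4 October 2023.
Expiry of referenced patent SV-976777:
  Base: filing + 18 years → 20 July 2022.
  Marketing Approval Extension: 2108 days claimed exceeds the 1611-day cap, so +1611 days → 17 December 2026.
  Applicant Delay Offset: −122 days → 17 August 2026.
Terminal disclaimer: SV-637028 expires on the earlier of 4 October 2023 and 17 August 2026.

2023-10-04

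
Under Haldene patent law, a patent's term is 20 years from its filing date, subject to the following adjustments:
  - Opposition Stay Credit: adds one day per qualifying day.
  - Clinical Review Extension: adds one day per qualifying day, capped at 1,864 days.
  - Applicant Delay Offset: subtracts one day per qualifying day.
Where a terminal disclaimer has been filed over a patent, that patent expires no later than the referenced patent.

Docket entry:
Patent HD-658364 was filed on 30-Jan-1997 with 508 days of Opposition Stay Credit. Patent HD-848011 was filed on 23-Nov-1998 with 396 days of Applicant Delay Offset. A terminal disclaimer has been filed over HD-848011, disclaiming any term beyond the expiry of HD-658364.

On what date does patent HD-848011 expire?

Natural term of HD-848011:
  Base: filing + 20 years → 23 November 2018.
  Applicant Delay Offset: −396 days → 23 October 2017.
Expiry of referenced patent HD-658364:
  Base: filing + 20 years → 30 January 2017.
  Opposition Stay Credit: +508 days → 22 June 2018.
Terminal disclaimer: HD-848011 expires on the earlier of 23 October 2017 and 22 June 2018.

October 23, 2017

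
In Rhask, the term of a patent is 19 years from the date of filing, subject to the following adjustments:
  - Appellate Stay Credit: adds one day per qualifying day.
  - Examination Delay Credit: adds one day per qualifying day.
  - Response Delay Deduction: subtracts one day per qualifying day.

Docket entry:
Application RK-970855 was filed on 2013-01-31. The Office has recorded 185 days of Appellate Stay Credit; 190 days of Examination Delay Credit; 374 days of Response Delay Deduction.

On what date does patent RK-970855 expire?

2032-02-01

Base term: filing date + 19 years → 31 January 2032.
Appellate Stay Credit: +185 days → 3 August 2032.
Examination Delay Credit: +190 days → 9 February 2033.
Response Delay Deduction: −374 days → 1 February 2032.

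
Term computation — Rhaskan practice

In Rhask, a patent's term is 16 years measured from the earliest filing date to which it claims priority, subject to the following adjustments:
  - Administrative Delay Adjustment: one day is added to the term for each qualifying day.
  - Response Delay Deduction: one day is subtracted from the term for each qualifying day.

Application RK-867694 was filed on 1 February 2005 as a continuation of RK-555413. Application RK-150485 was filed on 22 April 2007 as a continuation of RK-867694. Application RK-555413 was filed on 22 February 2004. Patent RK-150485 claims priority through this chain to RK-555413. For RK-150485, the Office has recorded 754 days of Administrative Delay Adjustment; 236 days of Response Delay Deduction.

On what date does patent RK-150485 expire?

Earliest priority filing: 22 February 2004.
Base term: 22 February 2004 + 16 years → 22 February 2020.
Administrative Delay Adjustment: +754 days → 17 March 2022.
Response Delay Deduction: −236 days → 24 July 2021.

2021-07-24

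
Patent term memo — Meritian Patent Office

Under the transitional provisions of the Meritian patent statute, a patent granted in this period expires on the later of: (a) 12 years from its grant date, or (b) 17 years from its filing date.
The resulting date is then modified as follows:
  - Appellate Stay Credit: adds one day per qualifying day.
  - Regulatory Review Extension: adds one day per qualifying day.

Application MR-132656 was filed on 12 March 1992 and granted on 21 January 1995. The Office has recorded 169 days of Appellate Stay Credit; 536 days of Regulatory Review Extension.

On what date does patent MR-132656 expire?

2011-02-15

(a) grant + 12 years → 21 January 2007.
(b) filing + 17 years → 12 March 2009.
Later of the two: 12 March 2009.
Appellate Stay Credit: +169 days → 28 August 2009.
Regulatory Review Extension: +536 days → 15 February 2011.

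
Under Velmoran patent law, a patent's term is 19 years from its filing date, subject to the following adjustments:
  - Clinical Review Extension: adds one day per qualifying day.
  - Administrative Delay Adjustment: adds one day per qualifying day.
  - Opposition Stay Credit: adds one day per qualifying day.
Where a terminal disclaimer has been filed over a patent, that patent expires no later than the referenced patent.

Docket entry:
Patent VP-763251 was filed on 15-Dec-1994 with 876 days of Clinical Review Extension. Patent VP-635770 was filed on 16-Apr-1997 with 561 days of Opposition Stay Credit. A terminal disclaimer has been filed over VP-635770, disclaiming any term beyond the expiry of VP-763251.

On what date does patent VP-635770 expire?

May 9, 2016

Natural term of VP-635770:
  Base: filing + 19 years → 16 April 2016.
  Opposition Stay Credit: +561 days → 29 October 2017.
Expiry of referenced patent VP-763251:
  Base: filing + 19 years → 15 December 2013.
  Clinical Review Extension: +876 days → 9 May 2016.
Terminal disclaimer: VP-635770 expires on the earlier of 29 October 2017 and 9 May 2016.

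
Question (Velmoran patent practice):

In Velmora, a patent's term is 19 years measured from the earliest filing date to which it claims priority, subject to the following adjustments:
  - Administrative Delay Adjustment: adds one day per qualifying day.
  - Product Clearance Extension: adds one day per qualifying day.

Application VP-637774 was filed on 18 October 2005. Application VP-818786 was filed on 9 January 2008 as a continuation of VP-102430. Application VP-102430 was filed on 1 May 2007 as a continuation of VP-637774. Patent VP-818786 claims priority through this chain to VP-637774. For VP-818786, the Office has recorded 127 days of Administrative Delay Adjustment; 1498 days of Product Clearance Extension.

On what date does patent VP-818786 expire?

Earliest priority filing: 18 October 2005.
Base term: 18 October 2005 + 19 years → 18 October 2024.
Administrative Delay Adjustment: +127 days → 22 February 2025.
Product Clearance Extension: +1498 days → 31 March 2029.

March 31, 2029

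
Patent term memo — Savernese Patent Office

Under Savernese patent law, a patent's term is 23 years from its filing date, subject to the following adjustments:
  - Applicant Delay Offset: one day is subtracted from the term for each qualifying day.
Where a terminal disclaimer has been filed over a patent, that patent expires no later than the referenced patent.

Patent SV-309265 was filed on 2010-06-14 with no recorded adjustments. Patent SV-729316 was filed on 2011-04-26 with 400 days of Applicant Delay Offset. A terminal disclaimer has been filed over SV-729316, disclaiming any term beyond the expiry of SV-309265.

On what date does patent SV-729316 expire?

2033-03-22

Natural term of SV-729316:
  Base: filing + 23 years → 26 April 2034.
  Applicant Delay Offset: −400 days → 22 March 2033.
Expiry of referenced patent SV-309265:
  Base: filing + 23 years → 14 June 2033.
Terminal disclaimer: SV-729316 expires on the earlier of 22 March 2033 and 14 June 2033.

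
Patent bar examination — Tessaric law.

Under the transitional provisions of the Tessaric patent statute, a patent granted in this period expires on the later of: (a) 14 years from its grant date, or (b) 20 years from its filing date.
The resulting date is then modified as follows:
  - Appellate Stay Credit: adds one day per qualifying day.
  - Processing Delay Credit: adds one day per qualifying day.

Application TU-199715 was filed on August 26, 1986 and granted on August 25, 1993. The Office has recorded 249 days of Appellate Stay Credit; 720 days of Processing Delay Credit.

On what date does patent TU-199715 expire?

(a) grant + 14 years → 25 August 2007.
(b) filing + 20 years → 26 August 2006.
Later of the two: 25 August 2007.
Appellate Stay Credit: +249 days → 30 April 2008.
Processing Delay Credit: +720 days → 20 April 2010.

2010-04-20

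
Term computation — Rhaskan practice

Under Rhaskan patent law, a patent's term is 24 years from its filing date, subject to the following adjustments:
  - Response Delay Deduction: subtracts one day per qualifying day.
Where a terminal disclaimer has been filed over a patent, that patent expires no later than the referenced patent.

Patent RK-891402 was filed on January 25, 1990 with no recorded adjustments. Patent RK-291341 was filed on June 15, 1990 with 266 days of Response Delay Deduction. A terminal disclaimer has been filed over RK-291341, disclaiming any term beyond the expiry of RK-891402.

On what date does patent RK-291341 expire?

Natural term of RK-291341:
  Base: filing + 24 years → 15 June 2014.
  Response Delay Deduction: −266 days → 22 September 2013.
Expiry of referenced patent RK-891402:
  Base: filing + 24 years → 25 January 2014.
Terminal disclaimer: RK-291341 expires on the earlier of 22 September 2013 and 25 January 2014.

2013-09-22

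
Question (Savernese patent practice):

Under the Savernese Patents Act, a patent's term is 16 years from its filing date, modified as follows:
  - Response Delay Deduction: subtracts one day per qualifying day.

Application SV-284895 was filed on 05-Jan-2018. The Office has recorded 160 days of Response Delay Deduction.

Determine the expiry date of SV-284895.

Base term: filing date + 16 years → 5 January 2034.
Response Delay Deduction: −160 days → 29 July 2033.

July 29, 2033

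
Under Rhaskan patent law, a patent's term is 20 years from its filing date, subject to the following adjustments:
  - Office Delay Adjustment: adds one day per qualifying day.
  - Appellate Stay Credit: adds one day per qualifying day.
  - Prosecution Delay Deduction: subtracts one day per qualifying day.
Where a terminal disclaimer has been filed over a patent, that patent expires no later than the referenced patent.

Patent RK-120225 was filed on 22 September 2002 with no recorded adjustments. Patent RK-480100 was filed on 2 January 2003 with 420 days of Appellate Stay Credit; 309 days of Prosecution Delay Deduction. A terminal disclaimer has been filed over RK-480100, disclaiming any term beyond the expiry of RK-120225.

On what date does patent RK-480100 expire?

September 22, 2022

Natural term of RK-480100:
  Base: filing + 20 years → 2 January 2023.
  Appellate Stay Credit: +420 days → 26 February 2024.
  Prosecution Delay Deduction: −309 days → 23 April 2023.
Expiry of referenced patent RK-120225:
  Base: filing + 20 years → 22 September 2022.
Terminal disclaimer: RK-480100 expires on the earlier of 23 April 2023 and 22 September 2022.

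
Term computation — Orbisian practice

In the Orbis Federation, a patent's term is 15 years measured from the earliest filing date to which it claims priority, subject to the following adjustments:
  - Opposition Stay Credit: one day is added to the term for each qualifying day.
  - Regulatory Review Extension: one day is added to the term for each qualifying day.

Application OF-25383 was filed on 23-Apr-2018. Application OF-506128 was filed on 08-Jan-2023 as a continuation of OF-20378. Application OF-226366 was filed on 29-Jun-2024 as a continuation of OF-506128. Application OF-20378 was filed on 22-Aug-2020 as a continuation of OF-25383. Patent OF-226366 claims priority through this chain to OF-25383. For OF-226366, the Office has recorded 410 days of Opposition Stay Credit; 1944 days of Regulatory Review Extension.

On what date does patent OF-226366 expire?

Earliest priority filing: 23 April 2018.
Base term: 23 April 2018 + 15 years → 23 April 2033.
Opposition Stay Credit: +410 days → 7 June 2034.
Regulatory Review Extension: +1944 days → 3 October 2039.

2039-10-03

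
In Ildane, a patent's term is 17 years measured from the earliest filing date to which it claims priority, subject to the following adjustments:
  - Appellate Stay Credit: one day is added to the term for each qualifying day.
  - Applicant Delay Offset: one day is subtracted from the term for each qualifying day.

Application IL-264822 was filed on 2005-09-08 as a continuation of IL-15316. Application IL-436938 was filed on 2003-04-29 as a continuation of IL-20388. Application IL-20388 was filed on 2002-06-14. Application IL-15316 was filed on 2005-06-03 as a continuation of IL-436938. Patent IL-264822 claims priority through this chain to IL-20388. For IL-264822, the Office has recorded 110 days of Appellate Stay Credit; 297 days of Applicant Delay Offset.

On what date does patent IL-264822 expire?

December 9, 2018

Earliest priority filing: 14 June 2002.
Base term: 14 June 2002 + 17 years → 14 June 2019.
Appellate Stay Credit: +110 days → 2 October 2019.
Applicant Delay Offset: −297 days → 9 December 2018.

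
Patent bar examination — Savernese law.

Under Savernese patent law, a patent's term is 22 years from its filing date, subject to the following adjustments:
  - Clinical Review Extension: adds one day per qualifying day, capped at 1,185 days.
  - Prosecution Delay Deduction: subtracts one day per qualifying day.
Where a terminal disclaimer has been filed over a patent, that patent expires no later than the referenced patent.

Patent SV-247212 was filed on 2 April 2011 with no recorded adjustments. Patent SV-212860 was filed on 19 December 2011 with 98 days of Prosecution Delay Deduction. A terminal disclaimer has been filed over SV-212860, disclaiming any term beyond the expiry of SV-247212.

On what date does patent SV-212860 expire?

Natural term of SV-212860:
  Base: filing + 22 years → 19 December 2033.
  Prosecution Delay Deduction: −98 days → 12 September 2033.
Expiry of referenced patent SV-247212:
  Base: filing + 22 years → 2 April 2033.
Terminal disclaimer: SV-212860 expires on the earlier of 12 September 2033 and 2 April 2033.

2033-04-02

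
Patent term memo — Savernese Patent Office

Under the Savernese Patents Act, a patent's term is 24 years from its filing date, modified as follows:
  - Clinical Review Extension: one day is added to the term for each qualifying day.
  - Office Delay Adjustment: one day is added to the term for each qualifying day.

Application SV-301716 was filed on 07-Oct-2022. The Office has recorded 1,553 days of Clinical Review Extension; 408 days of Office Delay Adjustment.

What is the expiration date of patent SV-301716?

Base term: filing date + 24 years → 7 October 2046.
Clinical Review Extension: +1553 days → 7 January 2051.
Office Delay Adjustment: +408 days → 19 February 2052.

February 19, 2052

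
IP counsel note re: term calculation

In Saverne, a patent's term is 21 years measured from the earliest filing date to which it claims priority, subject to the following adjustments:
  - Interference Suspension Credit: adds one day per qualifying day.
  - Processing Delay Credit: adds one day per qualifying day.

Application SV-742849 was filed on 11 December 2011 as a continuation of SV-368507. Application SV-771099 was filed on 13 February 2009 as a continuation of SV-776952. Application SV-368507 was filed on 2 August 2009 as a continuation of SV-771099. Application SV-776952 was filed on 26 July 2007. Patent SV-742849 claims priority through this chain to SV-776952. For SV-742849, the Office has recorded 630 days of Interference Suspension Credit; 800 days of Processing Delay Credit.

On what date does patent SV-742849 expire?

2032-06-25

Earliest priority filing: 26 July 2007.
Base term: 26 July 2007 + 21 years → 26 July 2028.
Interference Suspension Credit: +630 days → 17 April 2030.
Processing Delay Credit: +800 days → 25 June 2032.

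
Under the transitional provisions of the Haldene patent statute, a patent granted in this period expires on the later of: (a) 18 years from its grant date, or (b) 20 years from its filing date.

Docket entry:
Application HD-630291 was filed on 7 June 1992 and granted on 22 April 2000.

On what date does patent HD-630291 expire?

April 22, 2018

(a) grant + 18 years → 22 April 2018.
(b) filing + 20 years → 7 June 2012.
Later of the two: 22 April 2018.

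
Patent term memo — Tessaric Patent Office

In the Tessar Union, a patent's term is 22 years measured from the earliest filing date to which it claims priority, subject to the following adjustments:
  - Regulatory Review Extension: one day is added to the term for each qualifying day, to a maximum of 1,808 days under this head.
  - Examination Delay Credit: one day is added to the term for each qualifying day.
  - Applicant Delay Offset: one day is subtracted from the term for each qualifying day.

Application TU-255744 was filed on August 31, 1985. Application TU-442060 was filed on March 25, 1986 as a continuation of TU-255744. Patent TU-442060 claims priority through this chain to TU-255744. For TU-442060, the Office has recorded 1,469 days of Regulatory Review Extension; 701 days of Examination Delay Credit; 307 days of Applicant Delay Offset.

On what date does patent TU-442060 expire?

Earliest priority filing: 31 August 1985.
Base term: 31 August 1985 + 22 years → 31 August 2007.
Regulatory Review Extension: 1469 days (within the 1808-day cap) → +1469 days → 8 September 2011.
Examination Delay Credit: +701 days → 9 August 2013.
Applicant Delay Offset: −307 days → 6 October 2012.

2012-10-06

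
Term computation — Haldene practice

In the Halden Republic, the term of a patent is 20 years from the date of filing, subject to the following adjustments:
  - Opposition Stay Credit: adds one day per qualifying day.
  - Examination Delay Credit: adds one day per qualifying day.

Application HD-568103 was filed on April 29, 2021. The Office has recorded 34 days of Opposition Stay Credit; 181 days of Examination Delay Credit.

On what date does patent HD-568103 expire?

Base term: filing date + 20 years → 29 April 2041.
Opposition Stay Credit: +34 days → 2 June 2041.
Examination Delay Credit: +181 days → 30 November 2041.

2041-11-30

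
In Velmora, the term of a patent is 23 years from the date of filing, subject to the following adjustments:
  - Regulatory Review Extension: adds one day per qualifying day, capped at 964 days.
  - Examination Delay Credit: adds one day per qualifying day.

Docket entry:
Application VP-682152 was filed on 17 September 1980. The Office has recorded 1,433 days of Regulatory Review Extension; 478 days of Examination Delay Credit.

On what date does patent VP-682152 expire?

August 29, 2007

Base term: filing date + 23 years → 17 September 2003.
Regulatory Review Extension: 1433 days claimed exceeds the 964-day cap, so +964 days → 8 May 2006.
Examination Delay Credit: +478 days → 29 August 2007.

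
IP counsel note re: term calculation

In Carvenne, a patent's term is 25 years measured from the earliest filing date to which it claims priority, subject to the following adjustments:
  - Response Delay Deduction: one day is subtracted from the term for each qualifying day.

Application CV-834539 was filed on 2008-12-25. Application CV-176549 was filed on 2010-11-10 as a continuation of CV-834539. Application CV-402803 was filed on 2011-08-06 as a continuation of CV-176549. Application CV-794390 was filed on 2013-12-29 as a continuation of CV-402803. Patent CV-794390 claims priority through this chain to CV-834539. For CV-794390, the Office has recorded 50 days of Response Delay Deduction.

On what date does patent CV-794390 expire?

November 5, 2033

Earliest priority filing: 25 December 2008.
Base term: 25 December 2008 + 25 years → 25 December 2033.
Response Delay Deduction: −50 days → 5 November 2033.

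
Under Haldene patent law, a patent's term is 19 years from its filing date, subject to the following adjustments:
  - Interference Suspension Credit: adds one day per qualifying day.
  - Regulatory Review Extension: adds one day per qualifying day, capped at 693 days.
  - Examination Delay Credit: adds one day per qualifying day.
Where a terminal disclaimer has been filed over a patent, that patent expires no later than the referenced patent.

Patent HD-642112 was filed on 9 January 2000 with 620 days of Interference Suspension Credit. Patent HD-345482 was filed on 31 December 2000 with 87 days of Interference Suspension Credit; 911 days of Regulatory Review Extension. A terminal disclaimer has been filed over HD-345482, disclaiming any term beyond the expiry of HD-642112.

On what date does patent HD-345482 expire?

Natural term of HD-345482:
  Base: filing + 19 years → 31 December 2019.
  Interference Suspension Credit: +87 days → 27 March 2020.
  Regulatory Review Extension: 911 days claimed exceeds the 693-day cap, so +693 days → 18 February 2022.
Expiry of referenced patent HD-642112:
  Base: filing + 19 years → 9 January 2019.
  Interference Suspension Credit: +620 days → 20 September 2020.
Terminal disclaimer: HD-345482 expires on the earlier of 18 February 2022 and 20 September 2020.

September 20, 2020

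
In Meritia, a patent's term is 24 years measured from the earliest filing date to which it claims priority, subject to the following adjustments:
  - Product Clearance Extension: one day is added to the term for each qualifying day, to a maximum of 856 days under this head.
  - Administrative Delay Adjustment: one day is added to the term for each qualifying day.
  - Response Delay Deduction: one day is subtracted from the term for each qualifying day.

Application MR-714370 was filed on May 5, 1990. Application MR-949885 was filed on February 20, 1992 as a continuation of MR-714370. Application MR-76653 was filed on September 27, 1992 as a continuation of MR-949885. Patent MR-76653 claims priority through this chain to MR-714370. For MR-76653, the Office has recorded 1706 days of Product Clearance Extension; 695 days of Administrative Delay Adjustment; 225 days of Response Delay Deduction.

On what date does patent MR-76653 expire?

Earliest priority filing: 5 May 1990.
Base term: 5 May 1990 + 24 years → 5 May 2014.
Product Clearance Extension: 1706 days claimed exceeds the 856-day cap, so +856 days → 7 September 2016.
Administrative Delay Adjustment: +695 days → 3 August 2018.
Response Delay Deduction: −225 days → 21 December 2017.

2017-12-21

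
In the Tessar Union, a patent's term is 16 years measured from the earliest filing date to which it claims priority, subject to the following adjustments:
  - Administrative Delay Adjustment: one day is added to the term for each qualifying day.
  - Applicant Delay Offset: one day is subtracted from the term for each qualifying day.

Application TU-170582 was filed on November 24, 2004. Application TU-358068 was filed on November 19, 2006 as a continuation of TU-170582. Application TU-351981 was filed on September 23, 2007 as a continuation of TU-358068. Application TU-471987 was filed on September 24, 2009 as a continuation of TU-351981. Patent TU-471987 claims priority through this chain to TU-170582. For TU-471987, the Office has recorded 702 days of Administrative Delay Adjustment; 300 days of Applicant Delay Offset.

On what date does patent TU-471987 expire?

December 31, 2021

Earliest priority filing: 24 November 2004.
Base term: 24 November 2004 + 16 years → 24 November 2020.
Administrative Delay Adjustment: +702 days → 27 October 2022.
Applicant Delay Offset: −300 days → 31 December 2021.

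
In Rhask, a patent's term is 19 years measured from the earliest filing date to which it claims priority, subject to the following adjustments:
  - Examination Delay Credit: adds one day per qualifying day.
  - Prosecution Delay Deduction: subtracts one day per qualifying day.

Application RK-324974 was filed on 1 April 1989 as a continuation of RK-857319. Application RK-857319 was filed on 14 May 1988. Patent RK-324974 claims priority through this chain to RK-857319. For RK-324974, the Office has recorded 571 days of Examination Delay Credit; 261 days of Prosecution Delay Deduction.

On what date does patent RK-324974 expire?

March 19, 2008

Earliest priority filing: 14 May 1988.
Base term: 14 May 1988 + 19 years → 14 May 2007.
Examination Delay Credit: +571 days → 5 December 2008.
Prosecution Delay Deduction: −261 days → 19 March 2008.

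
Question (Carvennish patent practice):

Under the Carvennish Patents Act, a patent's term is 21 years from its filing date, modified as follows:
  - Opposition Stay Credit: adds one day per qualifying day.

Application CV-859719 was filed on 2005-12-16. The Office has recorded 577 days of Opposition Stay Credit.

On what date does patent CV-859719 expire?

2028-07-15

Base term: filing date + 21 years → 16 December 2026.
Opposition Stay Credit: +577 days → 15 July 2028.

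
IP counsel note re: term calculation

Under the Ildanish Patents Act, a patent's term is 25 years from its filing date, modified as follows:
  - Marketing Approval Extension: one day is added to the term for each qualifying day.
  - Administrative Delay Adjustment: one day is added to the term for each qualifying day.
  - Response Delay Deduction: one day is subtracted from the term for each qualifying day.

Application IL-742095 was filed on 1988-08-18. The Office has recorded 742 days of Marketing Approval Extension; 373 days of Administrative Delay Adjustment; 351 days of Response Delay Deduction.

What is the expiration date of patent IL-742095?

Base term: filing date + 25 years → 18 August 2013.
Marketing Approval Extension: +742 days → 30 August 2015.
Administrative Delay Adjustment: +373 days → 6 September 2016.
Response Delay Deduction: −351 days → 21 September 2015.

September 21, 2015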